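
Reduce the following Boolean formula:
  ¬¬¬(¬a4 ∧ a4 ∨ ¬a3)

¬¬¬(¬a4 ∧ a4 ∨ ¬a3)
= ¬¬¬¬a3
= ¬¬a3
= a3

a3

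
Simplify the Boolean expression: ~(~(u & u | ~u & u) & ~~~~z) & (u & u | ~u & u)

~(~(u & u | ~u & u) & ~~~~z) & (u & u | ~u & u)
= (u & u | ~u & u | ~~~z) & (u & u | ~u & u)   [De Morgan]
= (u & u | ~u & u | ~z) & (u & u | ~u & u)   [double negation]
= u & u | ~u & u   [absorption]
= u   [distribution]

u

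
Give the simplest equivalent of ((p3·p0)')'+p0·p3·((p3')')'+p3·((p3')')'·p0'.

((p3·p0)')'+p0·p3·((p3')')'+p3·((p3')')'·p0'
= ((p3·p0)')'+p3·((p3')')'   — distribution
= ((p3·p0)')'+p3·p3'   — double negation
= ((p3·p0)')'   — complement / identity
= p3·p0   — double negation

p3·p0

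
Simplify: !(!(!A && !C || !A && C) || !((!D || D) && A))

false

!(!(!A && !C || !A && C) || !((!D || D) && A))
= !(!!A || !((!D || D) && A))   [distribution]
= !A && (!D || D) && A   [De Morgan]
= !A && A   [complement / identity]
= false   [complement]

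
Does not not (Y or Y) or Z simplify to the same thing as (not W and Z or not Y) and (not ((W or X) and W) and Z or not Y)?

No

E1: not not (Y or Y) or Z
    = not not Y or Z   (idempotence)
    = Y or Z   (double negation)
E2: (not W and Z or not Y) and (not ((W or X) and W) and Z or not Y)
    = (not W and Z or not Y) and (not W and Z or not Y)   (absorption)
    = not W and Z or not Y   (idempotence)
These differ: at W=1, X=1, Y=1, Z=0, E1 = 1 but E2 = 0.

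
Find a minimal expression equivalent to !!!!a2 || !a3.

!!!!a2 || !a3
= !!a2 || !a3   — double negation
= a2 || !a3   — double negation

a2 || !a3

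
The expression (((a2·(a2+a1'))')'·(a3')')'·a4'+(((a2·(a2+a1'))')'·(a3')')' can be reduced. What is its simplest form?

(((a2·(a2+a1'))')'·(a3')')'·a4'+(((a2·(a2+a1'))')'·(a3')')'
= (((a2·(a2+a1'))')'·(a3')')'   [absorption]
= ((a2')'·(a3')')'   [absorption]
= a2'+a3'   [De Morgan]

a2'+a3'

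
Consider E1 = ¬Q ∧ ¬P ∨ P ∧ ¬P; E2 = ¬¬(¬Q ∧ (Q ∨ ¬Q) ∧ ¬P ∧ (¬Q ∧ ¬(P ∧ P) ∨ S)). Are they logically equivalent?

E1: ¬Q ∧ ¬P ∨ P ∧ ¬P
    = ¬Q ∧ ¬P   (complement / identity)
E2: ¬¬(¬Q ∧ (Q ∨ ¬Q) ∧ ¬P ∧ (¬Q ∧ ¬(P ∧ P) ∨ S))
    = ¬¬(¬Q ∧ ¬P ∧ (¬Q ∧ ¬(P ∧ P) ∨ S))   (complement / identity)
    = ¬¬(¬Q ∧ ¬P ∧ (¬Q ∧ ¬P ∨ S))   (idempotence)
    = ¬Q ∧ ¬P ∧ (¬Q ∧ ¬P ∨ S)   (double negation)
    = ¬Q ∧ ¬P   (absorption)
Both reduce to ¬Q ∧ ¬P, so they are equivalent.

Yes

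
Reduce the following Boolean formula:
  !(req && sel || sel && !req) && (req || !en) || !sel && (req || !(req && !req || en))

!sel && (req || !en)

!(req && sel || sel && !req) && (req || !en) || !sel && (req || !(req && !req || en))
= !sel && (req || !en) || !sel && (req || !(req && !req || en))
= !sel && (req || !en) || !sel && (req || !en)
= !sel && (req || !en)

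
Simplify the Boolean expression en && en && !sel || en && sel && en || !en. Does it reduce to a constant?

true

en && en && !sel || en && sel && en || !en
= (en && !sel || sel && en) && en || !en   (distribution)
= en && en || !en   (distribution)
= en || !en   (idempotence)
= true   (complement)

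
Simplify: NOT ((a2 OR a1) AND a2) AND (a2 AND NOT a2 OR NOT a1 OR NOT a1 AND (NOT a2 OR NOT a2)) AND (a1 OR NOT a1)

NOT ((a2 OR a1) AND a2) AND (a2 AND NOT a2 OR NOT a1 OR NOT a1 AND (NOT a2 OR NOT a2)) AND (a1 OR NOT a1)
= NOT ((a2 OR a1) AND a2) AND (NOT a1 OR NOT a1 AND (NOT a2 OR NOT a2)) AND (a1 OR NOT a1)   (complement / identity)
= NOT ((a2 OR a1) AND a2) AND (NOT a1 OR NOT a1 AND (NOT a2 OR NOT a2))   (complement / identity)
= NOT ((a2 OR a1) AND a2) AND (NOT a1 OR NOT a1 AND NOT a2)   (idempotence)
= NOT ((a2 OR a1) AND a2) AND NOT a1   (absorption)
= NOT a2 AND NOT a1   (absorption)

NOT a2 AND NOT a1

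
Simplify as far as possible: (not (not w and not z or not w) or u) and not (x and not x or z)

(w or u) and not z

(not (not w and not z or not w) or u) and not (x and not x or z)
= (not (not w and not z or not w) or u) and not z   [complement / identity]
= (not not w or u) and not z   [absorption]
= (w or u) and not z   [double negation]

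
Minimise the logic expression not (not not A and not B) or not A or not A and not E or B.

not (not not A and not B) or not A or not A and not E or B
= not (not not A and not B) or not A or B   [absorption]
= not A or B or not A or B   [De Morgan]
= not A or B   [idempotence]

not A or B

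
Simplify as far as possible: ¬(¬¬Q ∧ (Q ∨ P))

¬(¬¬Q ∧ (Q ∨ P))
= ¬(Q ∧ (Q ∨ P))   [double negation]
= ¬Q   [absorption]

¬Q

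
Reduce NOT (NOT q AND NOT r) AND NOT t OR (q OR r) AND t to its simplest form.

q OR r

NOT (NOT q AND NOT r) AND NOT t OR (q OR r) AND t
= (q OR r) AND NOT t OR (q OR r) AND t
= q OR r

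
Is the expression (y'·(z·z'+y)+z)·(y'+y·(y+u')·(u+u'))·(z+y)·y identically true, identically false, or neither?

(y'·(z·z'+y)+z)·(y'+y·(y+u')·(u+u'))·(z+y)·y
= (y'·(z·z'+y)+z)·(y'+y·(y+u'))·(z+y)·y
= (y'·y+z)·(y'+y·(y+u'))·(z+y)·y
= z·(y'+y·(y+u'))·(z+y)·y
= z·(y'+y)·(z+y)·y
= z·(z+y)·y
= z·y
This depends on y, z, so it is not a constant.

neither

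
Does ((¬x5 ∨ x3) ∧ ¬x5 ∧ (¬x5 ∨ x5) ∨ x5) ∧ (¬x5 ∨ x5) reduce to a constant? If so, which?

yes, True

((¬x5 ∨ x3) ∧ ¬x5 ∧ (¬x5 ∨ x5) ∨ x5) ∧ (¬x5 ∨ x5)
= ((¬x5 ∨ x3) ∧ ¬x5 ∨ x5) ∧ (¬x5 ∨ x5)
= (¬x5 ∨ x5) ∧ (¬x5 ∨ x5)
= ¬x5 ∨ x5
= True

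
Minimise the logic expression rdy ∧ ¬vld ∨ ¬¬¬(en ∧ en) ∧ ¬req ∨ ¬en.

rdy ∧ ¬vld ∨ ¬en

rdy ∧ ¬vld ∨ ¬¬¬(en ∧ en) ∧ ¬req ∨ ¬en
= rdy ∧ ¬vld ∨ ¬¬¬en ∧ ¬req ∨ ¬en
= rdy ∧ ¬vld ∨ ¬en ∧ ¬req ∨ ¬en
= rdy ∧ ¬vld ∨ ¬en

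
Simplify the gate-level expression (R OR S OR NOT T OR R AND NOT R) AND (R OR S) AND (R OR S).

R OR S

(R OR S OR NOT T OR R AND NOT R) AND (R OR S) AND (R OR S)
= (R OR S OR NOT T) AND (R OR S) AND (R OR S)   [complement / identity]
= (R OR S) AND (R OR S)   [absorption]
= R OR S   [idempotence]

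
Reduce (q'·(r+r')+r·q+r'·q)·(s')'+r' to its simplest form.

(q'·(r+r')+r·q+r'·q)·(s')'+r'
= (q'·(r+r')+q·(r+r'))·(s')'+r'   [distribution]
= (r+r')·(s')'+r'   [distribution]
= (r+r')·s+r'   [double negation]
= s+r'   [complement / identity]

s+r'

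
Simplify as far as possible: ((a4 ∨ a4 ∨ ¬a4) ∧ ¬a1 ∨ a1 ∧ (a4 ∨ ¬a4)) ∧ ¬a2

¬a2

((a4 ∨ a4 ∨ ¬a4) ∧ ¬a1 ∨ a1 ∧ (a4 ∨ ¬a4)) ∧ ¬a2
= ((a4 ∨ ¬a4) ∧ ¬a1 ∨ a1 ∧ (a4 ∨ ¬a4)) ∧ ¬a2   [idempotence]
= (a4 ∨ ¬a4) ∧ ¬a2   [distribution]
= ¬a2   [complement / identity]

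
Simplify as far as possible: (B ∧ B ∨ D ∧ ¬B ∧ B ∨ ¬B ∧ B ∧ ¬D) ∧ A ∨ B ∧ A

(B ∧ B ∨ D ∧ ¬B ∧ B ∨ ¬B ∧ B ∧ ¬D) ∧ A ∨ B ∧ A
= (B ∧ B ∨ ¬B ∧ B) ∧ A ∨ B ∧ A   — distribution
= B ∧ A ∨ B ∧ A   — distribution
= B ∧ A   — idempotence

B ∧ A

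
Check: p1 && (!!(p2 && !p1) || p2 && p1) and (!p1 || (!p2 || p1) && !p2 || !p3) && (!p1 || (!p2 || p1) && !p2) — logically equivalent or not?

E1: p1 && (!!(p2 && !p1) || p2 && p1)
    = p1 && (p2 && !p1 || p2 && p1)   — double negation
    = p1 && p2   — distribution
E2: (!p1 || (!p2 || p1) && !p2 || !p3) && (!p1 || (!p2 || p1) && !p2)
    = !p1 || (!p2 || p1) && !p2   — absorption
    = !p1 || !p2   — absorption
These differ: at p1=0, p2=0, p3=0, E1 = 0 but E2 = 1.

No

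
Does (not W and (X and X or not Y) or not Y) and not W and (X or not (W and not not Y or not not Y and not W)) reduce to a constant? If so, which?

(not W and (X and X or not Y) or not Y) and not W and (X or not (W and not not Y or not not Y and not W))
= (not W and (X and X or not Y) or not Y) and not W and (X or not not not Y)   [distribution]
= (not W and (X and X or not Y) or not Y) and not W and (X or not Y)   [double negation]
= (not W and (X or not Y) or not Y) and not W and (X or not Y)   [idempotence]
= not W and (X or not Y)   [absorption]
This depends on W, X, Y, so it is not a constant.

no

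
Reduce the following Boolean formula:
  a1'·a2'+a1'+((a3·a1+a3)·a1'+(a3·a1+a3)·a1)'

a1'+a3'

a1'·a2'+a1'+((a3·a1+a3)·a1'+(a3·a1+a3)·a1)'
= a1'·a2'+a1'+(a3·a1+a3)'   — distribution
= a1'·a2'+a1'+a3'   — absorption
= a1'+a3'   — absorption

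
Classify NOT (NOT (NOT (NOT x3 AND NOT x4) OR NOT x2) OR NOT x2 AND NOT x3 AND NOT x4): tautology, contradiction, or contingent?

NOT (NOT (NOT (NOT x3 AND NOT x4) OR NOT x2) OR NOT x2 AND NOT x3 AND NOT x4)
= NOT (NOT x3 AND NOT x4 AND x2 OR NOT x2 AND NOT x3 AND NOT x4)   — De Morgan
= NOT (NOT x3 AND NOT x4)   — distribution
= x3 OR x4   — De Morgan
This depends on x3, x4, so it is not a constant.

contingent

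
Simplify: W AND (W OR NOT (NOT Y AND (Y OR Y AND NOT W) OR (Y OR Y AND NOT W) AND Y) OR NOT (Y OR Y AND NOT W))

W

W AND (W OR NOT (NOT Y AND (Y OR Y AND NOT W) OR (Y OR Y AND NOT W) AND Y) OR NOT (Y OR Y AND NOT W))
= W AND (W OR NOT (Y OR Y AND NOT W) OR NOT (Y OR Y AND NOT W))   (distribution)
= W AND (W OR NOT (Y OR Y AND NOT W))   (idempotence)
= W AND (W OR NOT Y)   (absorption)
= W   (absorption)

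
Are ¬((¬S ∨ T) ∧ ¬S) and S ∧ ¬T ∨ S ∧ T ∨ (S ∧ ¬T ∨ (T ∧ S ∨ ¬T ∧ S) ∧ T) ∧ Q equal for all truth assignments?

E1: ¬((¬S ∨ T) ∧ ¬S)
    = ¬¬S   [absorption]
    = S   [double negation]
E2: S ∧ ¬T ∨ S ∧ T ∨ (S ∧ ¬T ∨ (T ∧ S ∨ ¬T ∧ S) ∧ T) ∧ Q
    = S ∧ ¬T ∨ S ∧ T ∨ (S ∧ ¬T ∨ S ∧ T) ∧ Q   [distribution]
    = S ∧ ¬T ∨ S ∧ T   [absorption]
    = S   [distribution]
Both reduce to S, so they are equivalent.

Yes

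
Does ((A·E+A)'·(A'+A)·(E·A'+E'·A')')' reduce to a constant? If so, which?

yes, True

((A·E+A)'·(A'+A)·(E·A'+E'·A')')'
= ((A·E+A)'·(A'+A)·(A')')'   (distribution)
= (A'·(A'+A)·(A')')'   (absorption)
= (A'·(A')')'   (complement / identity)
= A+A'   (De Morgan)
= 1   (complement)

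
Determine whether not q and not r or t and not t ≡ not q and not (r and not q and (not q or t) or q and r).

E1: not q and not r or t and not t
    = not q and not r   [complement / identity]
E2: not q and not (r and not q and (not q or t) or q and r)
    = not q and not (r and not q or q and r)   [absorption]
    = not q and not r   [distribution]
Both reduce to not q and not r, so they are equivalent.

Yes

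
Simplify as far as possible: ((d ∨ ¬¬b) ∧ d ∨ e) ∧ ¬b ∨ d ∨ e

((d ∨ ¬¬b) ∧ d ∨ e) ∧ ¬b ∨ d ∨ e
= ((d ∨ b) ∧ d ∨ e) ∧ ¬b ∨ d ∨ e
= (d ∨ e) ∧ ¬b ∨ d ∨ e
= d ∨ e

d ∨ e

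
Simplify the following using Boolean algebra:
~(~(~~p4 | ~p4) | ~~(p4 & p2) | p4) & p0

~(~(~~p4 | ~p4) | ~~(p4 & p2) | p4) & p0
= ~(~(~~p4 | ~p4) | p4 & p2 | p4) & p0
= ~(~p4 & p4 | p4 & p2 | p4) & p0
= ~(~p4 & p4 | p4) & p0
= ~p4 & p0

~p4 & p0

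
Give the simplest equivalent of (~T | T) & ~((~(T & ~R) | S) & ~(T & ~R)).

(~T | T) & ~((~(T & ~R) | S) & ~(T & ~R))
= (~T | T) & ~~(T & ~R)
= ~~(T & ~R)
= T & ~R

T & ~R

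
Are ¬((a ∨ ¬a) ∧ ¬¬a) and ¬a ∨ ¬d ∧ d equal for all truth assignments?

E1: ¬((a ∨ ¬a) ∧ ¬¬a)
    = ¬¬¬a
    = ¬a
E2: ¬a ∨ ¬d ∧ d
    = ¬a
Both reduce to ¬a, so they are equivalent.

Yes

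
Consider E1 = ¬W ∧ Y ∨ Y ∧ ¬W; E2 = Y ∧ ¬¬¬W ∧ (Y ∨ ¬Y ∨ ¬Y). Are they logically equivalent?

E1: ¬W ∧ Y ∨ Y ∧ ¬W
    = (Y ∨ Y) ∧ ¬W   (distribution)
    = Y ∧ ¬W   (idempotence)
E2: Y ∧ ¬¬¬W ∧ (Y ∨ ¬Y ∨ ¬Y)
    = Y ∧ ¬¬¬W ∧ (Y ∨ ¬Y)   (idempotence)
    = Y ∧ ¬¬¬W   (complement / identity)
    = Y ∧ ¬W   (double negation)
Both reduce to Y ∧ ¬W, so they are equivalent.

Yes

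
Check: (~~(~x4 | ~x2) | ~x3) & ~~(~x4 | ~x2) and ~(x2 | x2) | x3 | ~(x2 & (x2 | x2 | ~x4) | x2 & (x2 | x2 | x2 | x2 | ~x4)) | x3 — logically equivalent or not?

E1: (~~(~x4 | ~x2) | ~x3) & ~~(~x4 | ~x2)
    = ~~(~x4 | ~x2)
    = ~x4 | ~x2
E2: ~(x2 | x2) | x3 | ~(x2 & (x2 | x2 | ~x4) | x2 & (x2 | x2 | x2 | x2 | ~x4)) | x3
    = ~(x2 | x2) | x3 | ~(x2 & (x2 | x2 | ~x4) | x2 & (x2 | x2 | ~x4)) | x3
    = ~(x2 | x2) | x3 | ~((x2 | x2) & (x2 | x2 | ~x4)) | x3
    = ~(x2 | x2) | x3 | ~(x2 | x2) | x3
    = ~(x2 | x2) | x3
    = ~x2 | x3
These differ: at x2=1, x3=1, x4=1, E1 = 0 but E2 = 1.

No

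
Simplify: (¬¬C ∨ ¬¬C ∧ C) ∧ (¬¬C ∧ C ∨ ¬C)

C

(¬¬C ∨ ¬¬C ∧ C) ∧ (¬¬C ∧ C ∨ ¬C)
= ¬¬C ∧ C ∨ ¬¬C ∧ ¬C   (distribution)
= ¬¬C   (distribution)
= C   (double negation)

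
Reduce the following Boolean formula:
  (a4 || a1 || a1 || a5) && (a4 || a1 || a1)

(a4 || a1 || a1 || a5) && (a4 || a1 || a1)
= a4 || a1 || a1   (absorption)
= a4 || a1   (idempotence)

a4 || a1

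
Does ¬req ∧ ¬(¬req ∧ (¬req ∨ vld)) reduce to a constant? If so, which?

¬req ∧ ¬(¬req ∧ (¬req ∨ vld))
= ¬req ∧ ¬¬req   [absorption]
= ¬req ∧ req   [double negation]
= False   [complement]

yes, False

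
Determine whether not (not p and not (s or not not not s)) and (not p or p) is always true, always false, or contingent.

always true

not (not p and not (s or not not not s)) and (not p or p)
= not (not p and not (s or not s)) and (not p or p)   (double negation)
= (p or s or not s) and (not p or p)   (De Morgan)
= p or (s or not s) and not p   (distribution)
= p or not p   (complement / identity)
= True   (complement)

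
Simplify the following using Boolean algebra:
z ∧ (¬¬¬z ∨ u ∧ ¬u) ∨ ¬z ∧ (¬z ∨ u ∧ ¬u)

z ∧ (¬¬¬z ∨ u ∧ ¬u) ∨ ¬z ∧ (¬z ∨ u ∧ ¬u)
= z ∧ (¬z ∨ u ∧ ¬u) ∨ ¬z ∧ (¬z ∨ u ∧ ¬u)
= ¬z ∨ u ∧ ¬u
= ¬z

¬z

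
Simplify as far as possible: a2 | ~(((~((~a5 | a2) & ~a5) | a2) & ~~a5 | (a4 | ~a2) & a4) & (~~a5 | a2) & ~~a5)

a2 | ~(((~((~a5 | a2) & ~a5) | a2) & ~~a5 | (a4 | ~a2) & a4) & (~~a5 | a2) & ~~a5)
= a2 | ~(((~~a5 | a2) & ~~a5 | (a4 | ~a2) & a4) & (~~a5 | a2) & ~~a5)   [absorption]
= a2 | ~(((~~a5 | a2) & ~~a5 | a4) & (~~a5 | a2) & ~~a5)   [absorption]
= a2 | ~((~~a5 | a2) & ~~a5)   [absorption]
= a2 | ~~~a5   [absorption]
= a2 | ~a5   [double negation]

a2 | ~a5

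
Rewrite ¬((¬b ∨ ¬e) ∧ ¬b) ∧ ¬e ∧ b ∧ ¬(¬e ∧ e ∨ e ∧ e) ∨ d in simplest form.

b ∧ ¬e ∨ d

¬((¬b ∨ ¬e) ∧ ¬b) ∧ ¬e ∧ b ∧ ¬(¬e ∧ e ∨ e ∧ e) ∨ d
= ¬¬b ∧ ¬e ∧ b ∧ ¬(¬e ∧ e ∨ e ∧ e) ∨ d
= ¬¬b ∧ ¬e ∧ b ∧ ¬e ∨ d
= b ∧ ¬e ∧ b ∧ ¬e ∨ d
= b ∧ ¬e ∨ d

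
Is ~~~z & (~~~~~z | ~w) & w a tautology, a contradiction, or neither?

neither

~~~z & (~~~~~z | ~w) & w
= ~~~z & (~~~z | ~w) & w
= ~~~z & w
= ~z & w
This depends on w, z, so it is not a constant.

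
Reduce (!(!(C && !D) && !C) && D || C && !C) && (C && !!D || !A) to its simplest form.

(!(!(C && !D) && !C) && D || C && !C) && (C && !!D || !A)
= ((C && !D || C) && D || C && !C) && (C && !!D || !A)   [De Morgan]
= (C && !D || C) && D && (C && !!D || !A)   [complement / identity]
= C && D && (C && !!D || !A)   [absorption]
= C && D && (C && D || !A)   [double negation]
= C && D   [absorption]

C && D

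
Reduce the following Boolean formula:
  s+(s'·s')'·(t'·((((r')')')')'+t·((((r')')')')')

s+(s'·s')'·(t'·((((r')')')')'+t·((((r')')')')')
= s+(s')'·(t'·((((r')')')')'+t·((((r')')')')')
= s+(s')'·((((r')')')')'
= s+(s')'·((r')')'
= s+(s')'·r'
= s+s·r'
= s

s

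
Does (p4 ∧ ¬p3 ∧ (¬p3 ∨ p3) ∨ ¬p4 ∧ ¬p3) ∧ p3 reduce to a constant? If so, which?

yes, False

(p4 ∧ ¬p3 ∧ (¬p3 ∨ p3) ∨ ¬p4 ∧ ¬p3) ∧ p3
= (p4 ∧ ¬p3 ∨ ¬p4 ∧ ¬p3) ∧ p3   [complement / identity]
= ¬p3 ∧ p3   [distribution]
= False   [complement]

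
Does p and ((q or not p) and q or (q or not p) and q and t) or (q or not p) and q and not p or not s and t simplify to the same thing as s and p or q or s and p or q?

E1: p and ((q or not p) and q or (q or not p) and q and t) or (q or not p) and q and not p or not s and t
    = p and (q or not p) and q or (q or not p) and q and not p or not s and t
    = (q or not p) and q or not s and t
    = q or not s and t
E2: s and p or q or s and p or q
    = s and p or q
These differ: at p=0, q=0, s=0, t=1, E1 = 1 but E2 = 0.

No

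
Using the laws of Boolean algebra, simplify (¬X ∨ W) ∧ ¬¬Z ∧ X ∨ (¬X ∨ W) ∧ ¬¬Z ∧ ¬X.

(¬X ∨ W) ∧ ¬¬Z ∧ X ∨ (¬X ∨ W) ∧ ¬¬Z ∧ ¬X
= (¬X ∨ W) ∧ ¬¬Z   (distribution)
= (¬X ∨ W) ∧ Z   (double negation)

(¬X ∨ W) ∧ Z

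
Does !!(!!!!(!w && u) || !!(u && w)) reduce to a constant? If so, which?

no

!!(!!!!(!w && u) || !!(u && w))
= !(!!!(!w && u) && !(u && w))
= !(!(!w && u) && !(u && w))
= !w && u || u && w
= u
This depends on u, so it is not a constant.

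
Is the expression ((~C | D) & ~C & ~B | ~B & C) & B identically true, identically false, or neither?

((~C | D) & ~C & ~B | ~B & C) & B
= (~C & ~B | ~B & C) & B   [absorption]
= ~B & B   [distribution]
= 0   [complement]

identically false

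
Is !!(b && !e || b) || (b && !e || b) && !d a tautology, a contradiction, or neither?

!!(b && !e || b) || (b && !e || b) && !d
= b && !e || b || (b && !e || b) && !d   (double negation)
= b && !e || b   (absorption)
= b   (absorption)
This depends on b, so it is not a constant.

neither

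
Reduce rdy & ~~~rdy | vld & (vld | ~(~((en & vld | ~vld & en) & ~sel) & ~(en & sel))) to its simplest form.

rdy & ~~~rdy | vld & (vld | ~(~((en & vld | ~vld & en) & ~sel) & ~(en & sel)))
= rdy & ~rdy | vld & (vld | ~(~((en & vld | ~vld & en) & ~sel) & ~(en & sel)))   (double negation)
= rdy & ~rdy | vld & (vld | ~(~(en & ~sel) & ~(en & sel)))   (distribution)
= vld & (vld | ~(~(en & ~sel) & ~(en & sel)))   (complement / identity)
= vld & (vld | en & ~sel | en & sel)   (De Morgan)
= vld & (vld | en)   (distribution)
= vld   (absorption)

vld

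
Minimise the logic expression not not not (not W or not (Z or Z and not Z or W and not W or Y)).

W and (Z or Y)

not not not (not W or not (Z or Z and not Z or W and not W or Y))
= not not not (not W or not (Z or Z and not Z or Y))   — complement / identity
= not (not W or not (Z or Z and not Z or Y))   — double negation
= not (not W or not (Z or Y))   — complement / identity
= W and (Z or Y)   — De Morgan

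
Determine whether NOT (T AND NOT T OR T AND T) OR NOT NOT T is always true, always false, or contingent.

always true

NOT (T AND NOT T OR T AND T) OR NOT NOT T
= NOT (T AND NOT T OR T AND T) OR T   — double negation
= NOT T OR T   — distribution
= TRUE   — complement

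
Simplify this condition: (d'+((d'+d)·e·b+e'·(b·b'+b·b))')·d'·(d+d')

(d'+((d'+d)·e·b+e'·(b·b'+b·b))')·d'·(d+d')
= (d'+(e·b+e'·(b·b'+b·b))')·d'·(d+d')   (complement / identity)
= (d'+(e·b+e'·b)')·d'·(d+d')   (distribution)
= (d'+b')·d'·(d+d')   (distribution)
= (d'+b')·d'   (complement / identity)
= d'   (absorption)

d'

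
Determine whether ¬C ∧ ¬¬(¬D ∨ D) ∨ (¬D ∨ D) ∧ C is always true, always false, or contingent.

always true

¬C ∧ ¬¬(¬D ∨ D) ∨ (¬D ∨ D) ∧ C
= ¬C ∧ (¬D ∨ D) ∨ (¬D ∨ D) ∧ C   (double negation)
= ¬D ∨ D   (distribution)
= True   (complement)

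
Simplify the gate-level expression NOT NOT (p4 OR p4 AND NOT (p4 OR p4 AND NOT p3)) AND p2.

p4 AND p2

NOT NOT (p4 OR p4 AND NOT (p4 OR p4 AND NOT p3)) AND p2
= NOT NOT (p4 OR p4 AND NOT p4) AND p2   — absorption
= NOT NOT p4 AND p2   — complement / identity
= p4 AND p2   — double negation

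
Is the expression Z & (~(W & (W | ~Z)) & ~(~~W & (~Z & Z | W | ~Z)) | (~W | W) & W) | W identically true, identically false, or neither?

neither

Z & (~(W & (W | ~Z)) & ~(~~W & (~Z & Z | W | ~Z)) | (~W | W) & W) | W
= Z & (~(W & (W | ~Z)) & ~(W & (~Z & Z | W | ~Z)) | (~W | W) & W) | W   (double negation)
= Z & (~(W & (W | ~Z)) & ~(W & (W | ~Z)) | (~W | W) & W) | W   (complement / identity)
= Z & (~(W & (W | ~Z)) & ~(W & (W | ~Z)) | W) | W   (complement / identity)
= Z & (~(W & (W | ~Z)) | W) | W   (idempotence)
= Z & (~W | W) | W   (absorption)
= Z | W   (complement / identity)
This depends on W, Z, so it is not a constant.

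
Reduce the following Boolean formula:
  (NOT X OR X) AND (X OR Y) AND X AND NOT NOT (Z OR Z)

(NOT X OR X) AND (X OR Y) AND X AND NOT NOT (Z OR Z)
= (NOT X OR X) AND X AND NOT NOT (Z OR Z)   — absorption
= (NOT X OR X) AND X AND NOT NOT Z   — idempotence
= X AND NOT NOT Z   — complement / identity
= X AND Z   — double negation

X AND Z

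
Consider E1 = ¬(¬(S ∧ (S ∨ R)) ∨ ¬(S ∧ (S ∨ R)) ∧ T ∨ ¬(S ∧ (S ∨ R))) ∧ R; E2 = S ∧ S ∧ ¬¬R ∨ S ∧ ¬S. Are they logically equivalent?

E1: ¬(¬(S ∧ (S ∨ R)) ∨ ¬(S ∧ (S ∨ R)) ∧ T ∨ ¬(S ∧ (S ∨ R))) ∧ R
    = ¬(¬(S ∧ (S ∨ R)) ∨ ¬(S ∧ (S ∨ R))) ∧ R
    = ¬¬(S ∧ (S ∨ R)) ∧ R
    = ¬¬S ∧ R
    = S ∧ R
E2: S ∧ S ∧ ¬¬R ∨ S ∧ ¬S
    = S ∧ ¬¬R ∨ S ∧ ¬S
    = S ∧ R ∨ S ∧ ¬S
    = S ∧ R
Both reduce to S ∧ R, so they are equivalent.

Yes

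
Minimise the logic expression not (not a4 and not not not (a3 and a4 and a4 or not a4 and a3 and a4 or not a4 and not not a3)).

a4 or a3

not (not a4 and not not not (a3 and a4 and a4 or not a4 and a3 and a4 or not a4 and not not a3))
= not (not a4 and not not not (a3 and a4 and a4 or not a4 and a3 and a4 or not a4 and a3))   (double negation)
= not (not a4 and not not not (a3 and a4 or not a4 and a3))   (distribution)
= not (not a4 and not not not a3)   (distribution)
= not (not a4 and not a3)   (double negation)
= a4 or a3   (De Morgan)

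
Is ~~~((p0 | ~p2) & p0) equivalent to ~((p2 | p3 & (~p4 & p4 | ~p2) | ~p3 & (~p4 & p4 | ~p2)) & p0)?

Yes

E1: ~~~((p0 | ~p2) & p0)
    = ~~~p0   (absorption)
    = ~p0   (double negation)
E2: ~((p2 | p3 & (~p4 & p4 | ~p2) | ~p3 & (~p4 & p4 | ~p2)) & p0)
    = ~((p2 | ~p4 & p4 | ~p2) & p0)   (distribution)
    = ~((p2 | ~p2) & p0)   (complement / identity)
    = ~p0   (complement / identity)
Both reduce to ~p0, so they are equivalent.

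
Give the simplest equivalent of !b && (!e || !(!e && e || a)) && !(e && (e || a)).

!b && (!e || !(!e && e || a)) && !(e && (e || a))
= !b && (!e || !a) && !(e && (e || a))
= !b && (!e || !a) && !e
= !b && !e

!b && !e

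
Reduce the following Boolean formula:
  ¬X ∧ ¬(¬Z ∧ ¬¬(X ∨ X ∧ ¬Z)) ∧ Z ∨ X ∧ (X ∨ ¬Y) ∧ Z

¬X ∧ ¬(¬Z ∧ ¬¬(X ∨ X ∧ ¬Z)) ∧ Z ∨ X ∧ (X ∨ ¬Y) ∧ Z
= ¬X ∧ (Z ∨ ¬(X ∨ X ∧ ¬Z)) ∧ Z ∨ X ∧ (X ∨ ¬Y) ∧ Z   (De Morgan)
= ¬X ∧ (Z ∨ ¬(X ∨ X ∧ ¬Z)) ∧ Z ∨ X ∧ Z   (absorption)
= ¬X ∧ (Z ∨ ¬X) ∧ Z ∨ X ∧ Z   (absorption)
= ¬X ∧ Z ∨ X ∧ Z   (absorption)
= Z   (distribution)

Z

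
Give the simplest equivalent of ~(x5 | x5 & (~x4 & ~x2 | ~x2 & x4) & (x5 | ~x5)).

~x5

~(x5 | x5 & (~x4 & ~x2 | ~x2 & x4) & (x5 | ~x5))
= ~(x5 | x5 & ~x2 & (x5 | ~x5))
= ~(x5 | x5 & ~x2)
= ~x5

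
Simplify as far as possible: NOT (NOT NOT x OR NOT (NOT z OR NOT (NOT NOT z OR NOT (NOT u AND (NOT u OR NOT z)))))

NOT (NOT NOT x OR NOT (NOT z OR NOT (NOT NOT z OR NOT (NOT u AND (NOT u OR NOT z)))))
= NOT (NOT NOT x OR NOT (NOT z OR NOT (NOT NOT z OR NOT NOT u)))
= NOT x AND (NOT z OR NOT (NOT NOT z OR NOT NOT u))
= NOT x AND (NOT z OR NOT z AND NOT u)
= NOT x AND NOT z

NOT x AND NOT z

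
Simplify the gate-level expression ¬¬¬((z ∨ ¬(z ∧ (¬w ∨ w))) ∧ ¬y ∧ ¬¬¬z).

¬¬¬((z ∨ ¬(z ∧ (¬w ∨ w))) ∧ ¬y ∧ ¬¬¬z)
= ¬¬¬((z ∨ ¬z) ∧ ¬y ∧ ¬¬¬z)
= ¬¬¬(¬y ∧ ¬¬¬z)
= ¬¬(y ∨ ¬¬z)
= y ∨ ¬¬z
= y ∨ z

y ∨ z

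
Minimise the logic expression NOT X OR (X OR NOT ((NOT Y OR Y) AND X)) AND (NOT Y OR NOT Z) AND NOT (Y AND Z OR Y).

NOT X OR (X OR NOT ((NOT Y OR Y) AND X)) AND (NOT Y OR NOT Z) AND NOT (Y AND Z OR Y)
= NOT X OR (X OR NOT X) AND (NOT Y OR NOT Z) AND NOT (Y AND Z OR Y)   [complement / identity]
= NOT X OR (NOT Y OR NOT Z) AND NOT (Y AND Z OR Y)   [complement / identity]
= NOT X OR (NOT Y OR NOT Z) AND NOT Y   [absorption]
= NOT X OR NOT Y   [absorption]

NOT X OR NOT Y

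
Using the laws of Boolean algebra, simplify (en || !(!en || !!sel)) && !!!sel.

(en || !(!en || !!sel)) && !!!sel
= (en || en && !sel) && !!!sel   (De Morgan)
= en && !!!sel   (absorption)
= en && !sel   (double negation)

en && !sel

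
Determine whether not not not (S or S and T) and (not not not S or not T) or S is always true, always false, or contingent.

not not not (S or S and T) and (not not not S or not T) or S
= not not not S and (not not not S or not T) or S   — absorption
= not not not S or S   — absorption
= not S or S   — double negation
= True   — complement

always true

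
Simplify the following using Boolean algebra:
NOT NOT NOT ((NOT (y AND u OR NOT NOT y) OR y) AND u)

NOT u

NOT NOT NOT ((NOT (y AND u OR NOT NOT y) OR y) AND u)
= NOT NOT NOT ((NOT (y AND u OR y) OR y) AND u)   (double negation)
= NOT NOT NOT ((NOT y OR y) AND u)   (absorption)
= NOT ((NOT y OR y) AND u)   (double negation)
= NOT u   (complement / identity)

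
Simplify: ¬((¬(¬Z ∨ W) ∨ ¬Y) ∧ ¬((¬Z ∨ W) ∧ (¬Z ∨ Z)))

¬((¬(¬Z ∨ W) ∨ ¬Y) ∧ ¬((¬Z ∨ W) ∧ (¬Z ∨ Z)))
= ¬((¬(¬Z ∨ W) ∨ ¬Y) ∧ ¬(¬Z ∨ W))   [complement / identity]
= ¬¬(¬Z ∨ W)   [absorption]
= ¬Z ∨ W   [double negation]

¬Z ∨ W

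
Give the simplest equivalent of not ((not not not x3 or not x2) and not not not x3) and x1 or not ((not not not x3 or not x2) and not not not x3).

not ((not not not x3 or not x2) and not not not x3) and x1 or not ((not not not x3 or not x2) and not not not x3)
= not ((not not not x3 or not x2) and not not not x3)   [absorption]
= not not not not x3   [absorption]
= not not x3   [double negation]
= x3   [double negation]

x3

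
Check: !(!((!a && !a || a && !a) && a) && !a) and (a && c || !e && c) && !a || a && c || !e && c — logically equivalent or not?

E1: !(!((!a && !a || a && !a) && a) && !a)
    = !(!(!a && a) && !a)   [distribution]
    = !a && a || a   [De Morgan]
    = a   [complement / identity]
E2: (a && c || !e && c) && !a || a && c || !e && c
    = a && c || !e && c   [absorption]
    = c && (a || !e)   [distribution]
These differ: at a=1, c=0, e=0, E1 = 1 but E2 = 0.

No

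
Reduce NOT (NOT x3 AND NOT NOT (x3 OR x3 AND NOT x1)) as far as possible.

NOT (NOT x3 AND NOT NOT (x3 OR x3 AND NOT x1))
= x3 OR NOT (x3 OR x3 AND NOT x1)   [De Morgan]
= x3 OR NOT x3   [absorption]
= TRUE   [complement]

TRUE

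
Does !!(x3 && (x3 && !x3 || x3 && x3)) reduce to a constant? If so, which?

!!(x3 && (x3 && !x3 || x3 && x3))
= !!(x3 && x3)   — distribution
= x3 && x3   — double negation
= x3   — idempotence
This depends on x3, so it is not a constant.

no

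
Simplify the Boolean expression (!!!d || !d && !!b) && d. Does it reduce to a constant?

(!!!d || !d && !!b) && d
= (!d || !d && !!b) && d
= (!d || !d && b) && d
= !d && d
= false

false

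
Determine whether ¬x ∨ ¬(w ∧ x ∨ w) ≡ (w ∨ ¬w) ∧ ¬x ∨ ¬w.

Yes

E1: ¬x ∨ ¬(w ∧ x ∨ w)
    = ¬x ∨ ¬w
E2: (w ∨ ¬w) ∧ ¬x ∨ ¬w
    = ¬x ∨ ¬w
Both reduce to ¬x ∨ ¬w, so they are equivalent.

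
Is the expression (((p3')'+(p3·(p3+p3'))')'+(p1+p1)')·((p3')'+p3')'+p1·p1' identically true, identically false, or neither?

identically false

(((p3')'+(p3·(p3+p3'))')'+(p1+p1)')·((p3')'+p3')'+p1·p1'
= (((p3')'+(p3·(p3+p3'))')'+p1')·((p3')'+p3')'+p1·p1'   [idempotence]
= (((p3')'+(p3·(p3+p3'))')'+p1')·((p3')'+p3')'   [complement / identity]
= (((p3')'+p3')'+p1')·((p3')'+p3')'   [complement / identity]
= ((p3')'+p3')'   [absorption]
= p3'·p3   [De Morgan]
= 0   [complement]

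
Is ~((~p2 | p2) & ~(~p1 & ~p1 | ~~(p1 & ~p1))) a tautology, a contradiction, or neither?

~((~p2 | p2) & ~(~p1 & ~p1 | ~~(p1 & ~p1)))
= ~~(~p1 & ~p1 | ~~(p1 & ~p1))
= ~~(~p1 & ~p1 | p1 & ~p1)
= ~~~p1
= ~p1
This depends on p1, so it is not a constant.

neither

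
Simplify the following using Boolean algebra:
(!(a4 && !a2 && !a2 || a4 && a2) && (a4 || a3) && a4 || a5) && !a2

(!(a4 && !a2 && !a2 || a4 && a2) && (a4 || a3) && a4 || a5) && !a2
= (!(a4 && !a2 && !a2 || a4 && a2) && a4 || a5) && !a2   [absorption]
= (!(a4 && !a2 || a4 && a2) && a4 || a5) && !a2   [idempotence]
= (!a4 && a4 || a5) && !a2   [distribution]
= a5 && !a2   [complement / identity]

a5 && !a2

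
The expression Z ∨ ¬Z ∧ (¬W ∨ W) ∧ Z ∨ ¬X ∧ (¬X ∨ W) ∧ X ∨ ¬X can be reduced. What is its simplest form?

Z ∨ ¬X

Z ∨ ¬Z ∧ (¬W ∨ W) ∧ Z ∨ ¬X ∧ (¬X ∨ W) ∧ X ∨ ¬X
= Z ∨ ¬Z ∧ (¬W ∨ W) ∧ Z ∨ ¬X ∧ X ∨ ¬X   [absorption]
= Z ∨ ¬Z ∧ Z ∨ ¬X ∧ X ∨ ¬X   [complement / identity]
= Z ∨ ¬Z ∧ Z ∨ ¬X   [complement / identity]
= Z ∨ ¬X   [complement / identity]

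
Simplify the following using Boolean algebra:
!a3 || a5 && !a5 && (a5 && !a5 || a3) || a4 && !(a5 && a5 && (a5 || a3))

!a3 || a5 && !a5 && (a5 && !a5 || a3) || a4 && !(a5 && a5 && (a5 || a3))
= !a3 || a5 && !a5 || a4 && !(a5 && a5 && (a5 || a3))
= !a3 || a5 && !a5 || a4 && !(a5 && a5)
= !a3 || a5 && !a5 || a4 && !a5
= !a3 || a4 && !a5

!a3 || a4 && !a5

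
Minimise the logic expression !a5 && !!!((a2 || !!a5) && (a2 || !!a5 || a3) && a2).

!a5 && !!!((a2 || !!a5) && (a2 || !!a5 || a3) && a2)
= !a5 && !!!((a2 || !!a5) && a2)   (absorption)
= !a5 && !!!((a2 || a5) && a2)   (double negation)
= !a5 && !!!a2   (absorption)
= !a5 && !a2   (double negation)

!a5 && !a2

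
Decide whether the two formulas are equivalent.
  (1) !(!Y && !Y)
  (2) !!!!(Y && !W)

E1: !(!Y && !Y)
    = Y || Y   (De Morgan)
    = Y   (idempotence)
E2: !!!!(Y && !W)
    = !!(Y && !W)   (double negation)
    = Y && !W   (double negation)
These differ: at W=1, Y=1, E1 = 1 but E2 = 0.

No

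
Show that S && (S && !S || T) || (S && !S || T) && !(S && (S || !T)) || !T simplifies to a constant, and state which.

true

S && (S && !S || T) || (S && !S || T) && !(S && (S || !T)) || !T
= S && (S && !S || T) || (S && !S || T) && !S || !T   — absorption
= S && !S || T || !T   — distribution
= T || !T   — complement / identity
= true   — complement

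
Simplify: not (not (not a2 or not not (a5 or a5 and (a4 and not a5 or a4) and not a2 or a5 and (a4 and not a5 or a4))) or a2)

not a2

not (not (not a2 or not not (a5 or a5 and (a4 and not a5 or a4) and not a2 or a5 and (a4 and not a5 or a4))) or a2)
= not (not (not a2 or not not (a5 or a5 and (a4 and not a5 or a4))) or a2)
= not (not (not a2 or not not (a5 or a5 and a4)) or a2)
= not (a2 and not (a5 or a5 and a4) or a2)
= not (a2 and not a5 or a2)
= not a2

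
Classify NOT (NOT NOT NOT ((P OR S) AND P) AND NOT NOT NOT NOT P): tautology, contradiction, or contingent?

NOT (NOT NOT NOT ((P OR S) AND P) AND NOT NOT NOT NOT P)
= NOT (NOT NOT NOT P AND NOT NOT NOT NOT P)
= NOT (NOT NOT NOT P AND NOT NOT P)
= NOT (NOT P AND NOT NOT P)
= P OR NOT P
= TRUE

tautology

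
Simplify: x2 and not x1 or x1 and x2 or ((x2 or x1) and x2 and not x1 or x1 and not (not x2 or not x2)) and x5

x2

x2 and not x1 or x1 and x2 or ((x2 or x1) and x2 and not x1 or x1 and not (not x2 or not x2)) and x5
= x2 and not x1 or x1 and x2 or ((x2 or x1) and x2 and not x1 or x1 and not not x2) and x5
= x2 and not x1 or x1 and x2 or ((x2 or x1) and x2 and not x1 or x1 and x2) and x5
= x2 and not x1 or x1 and x2 or (x2 and not x1 or x1 and x2) and x5
= x2 and not x1 or x1 and x2
= x2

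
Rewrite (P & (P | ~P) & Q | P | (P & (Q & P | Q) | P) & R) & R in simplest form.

(P & (P | ~P) & Q | P | (P & (Q & P | Q) | P) & R) & R
= (P & (P | ~P) & Q | P | (P & Q | P) & R) & R
= (P & Q | P | (P & Q | P) & R) & R
= (P & Q | P) & R
= P & R

P & R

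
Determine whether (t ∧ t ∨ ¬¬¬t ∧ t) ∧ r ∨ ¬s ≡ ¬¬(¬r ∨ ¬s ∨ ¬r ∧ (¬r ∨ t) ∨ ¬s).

No

E1: (t ∧ t ∨ ¬¬¬t ∧ t) ∧ r ∨ ¬s
    = (t ∧ t ∨ ¬t ∧ t) ∧ r ∨ ¬s
    = t ∧ r ∨ ¬s
E2: ¬¬(¬r ∨ ¬s ∨ ¬r ∧ (¬r ∨ t) ∨ ¬s)
    = ¬¬(¬r ∨ ¬s ∨ ¬r ∨ ¬s)
    = ¬¬(¬r ∨ ¬s)
    = ¬r ∨ ¬s
These differ: at r=0, s=1, t=0, E1 = 0 but E2 = 1.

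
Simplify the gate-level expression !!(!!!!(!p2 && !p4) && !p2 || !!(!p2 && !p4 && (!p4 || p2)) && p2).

!p2 && !p4

!!(!!!!(!p2 && !p4) && !p2 || !!(!p2 && !p4 && (!p4 || p2)) && p2)
= !!(!!!!(!p2 && !p4) && !p2 || !!(!p2 && !p4) && p2)   [absorption]
= !!(!!(!p2 && !p4) && !p2 || !!(!p2 && !p4) && p2)   [double negation]
= !!!!(!p2 && !p4)   [distribution]
= !!(!p2 && !p4)   [double negation]
= !p2 && !p4   [double negation]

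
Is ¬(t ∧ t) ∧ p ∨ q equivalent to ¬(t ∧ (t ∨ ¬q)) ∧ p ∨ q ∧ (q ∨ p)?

Yes

E1: ¬(t ∧ t) ∧ p ∨ q
    = ¬t ∧ p ∨ q
E2: ¬(t ∧ (t ∨ ¬q)) ∧ p ∨ q ∧ (q ∨ p)
    = ¬(t ∧ (t ∨ ¬q)) ∧ p ∨ q
    = ¬t ∧ p ∨ q
Both reduce to ¬t ∧ p ∨ q, so they are equivalent.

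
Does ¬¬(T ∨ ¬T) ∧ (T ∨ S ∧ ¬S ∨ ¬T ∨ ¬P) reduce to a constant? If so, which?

¬¬(T ∨ ¬T) ∧ (T ∨ S ∧ ¬S ∨ ¬T ∨ ¬P)
= ¬¬(T ∨ ¬T) ∧ (T ∨ ¬T ∨ ¬P)
= (T ∨ ¬T) ∧ (T ∨ ¬T ∨ ¬P)
= T ∨ ¬T
= True

yes, True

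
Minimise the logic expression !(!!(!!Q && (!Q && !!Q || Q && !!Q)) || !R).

!Q && R

!(!!(!!Q && (!Q && !!Q || Q && !!Q)) || !R)
= !(!!(!!Q && !!Q) || !R)   [distribution]
= !(!!!!Q || !R)   [idempotence]
= !!!Q && R   [De Morgan]
= !Q && R   [double negation]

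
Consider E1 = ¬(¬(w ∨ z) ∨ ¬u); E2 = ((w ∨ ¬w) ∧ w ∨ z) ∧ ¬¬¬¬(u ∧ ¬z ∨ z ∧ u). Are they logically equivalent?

Yes

E1: ¬(¬(w ∨ z) ∨ ¬u)
    = (w ∨ z) ∧ u
E2: ((w ∨ ¬w) ∧ w ∨ z) ∧ ¬¬¬¬(u ∧ ¬z ∨ z ∧ u)
    = ((w ∨ ¬w) ∧ w ∨ z) ∧ ¬¬¬¬u
    = ((w ∨ ¬w) ∧ w ∨ z) ∧ ¬¬u
    = ((w ∨ ¬w) ∧ w ∨ z) ∧ u
    = (w ∨ z) ∧ u
Both reduce to (w ∨ z) ∧ u, so they are equivalent.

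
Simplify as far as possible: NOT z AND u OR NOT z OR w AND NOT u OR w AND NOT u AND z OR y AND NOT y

NOT z AND u OR NOT z OR w AND NOT u OR w AND NOT u AND z OR y AND NOT y
= NOT z AND u OR NOT z OR w AND NOT u OR w AND NOT u AND z   — complement / identity
= NOT z OR w AND NOT u OR w AND NOT u AND z   — absorption
= NOT z OR w AND NOT u   — absorption

NOT z OR w AND NOT u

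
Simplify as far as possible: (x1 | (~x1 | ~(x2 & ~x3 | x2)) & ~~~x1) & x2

(x1 | (~x1 | ~(x2 & ~x3 | x2)) & ~~~x1) & x2
= (x1 | (~x1 | ~x2) & ~~~x1) & x2   — absorption
= (x1 | (~x1 | ~x2) & ~x1) & x2   — double negation
= (x1 | ~x1) & x2   — absorption
= x2   — complement / identity

x2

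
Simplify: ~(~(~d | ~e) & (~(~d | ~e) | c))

~(~(~d | ~e) & (~(~d | ~e) | c))
= ~~(~d | ~e)   — absorption
= ~d | ~e   — double negation

~d | ~e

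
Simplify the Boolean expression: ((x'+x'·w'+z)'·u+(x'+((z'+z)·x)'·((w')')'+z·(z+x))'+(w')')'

((x'+x'·w'+z)'·u+(x'+((z'+z)·x)'·((w')')'+z·(z+x))'+(w')')'
= ((x'+x'·w'+z)'·u+(x'+((z'+z)·x)'·w'+z·(z+x))'+(w')')'   [double negation]
= ((x'+x'·w'+z)'·u+(x'+((z'+z)·x)'·w'+z)'+(w')')'   [absorption]
= ((x'+x'·w'+z)'·u+(x'+x'·w'+z)'+(w')')'   [complement / identity]
= ((x'+x'·w'+z)'+(w')')'   [absorption]
= (x'+x'·w'+z)·w'   [De Morgan]
= (x'+z)·w'   [absorption]

(x'+z)·w'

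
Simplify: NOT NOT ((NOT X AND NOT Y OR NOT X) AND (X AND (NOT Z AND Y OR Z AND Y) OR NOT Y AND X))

NOT NOT ((NOT X AND NOT Y OR NOT X) AND (X AND (NOT Z AND Y OR Z AND Y) OR NOT Y AND X))
= NOT NOT (NOT X AND (X AND (NOT Z AND Y OR Z AND Y) OR NOT Y AND X))   — absorption
= NOT NOT (NOT X AND (X AND Y OR NOT Y AND X))   — distribution
= NOT NOT (NOT X AND X)   — distribution
= NOT X AND X   — double negation
= FALSE   — complement

FALSE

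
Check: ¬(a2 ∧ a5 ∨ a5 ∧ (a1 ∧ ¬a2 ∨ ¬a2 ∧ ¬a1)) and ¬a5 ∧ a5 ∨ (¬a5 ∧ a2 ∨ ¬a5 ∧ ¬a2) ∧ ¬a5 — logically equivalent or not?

Yes

E1: ¬(a2 ∧ a5 ∨ a5 ∧ (a1 ∧ ¬a2 ∨ ¬a2 ∧ ¬a1))
    = ¬(a2 ∧ a5 ∨ a5 ∧ ¬a2)   [distribution]
    = ¬a5   [distribution]
E2: ¬a5 ∧ a5 ∨ (¬a5 ∧ a2 ∨ ¬a5 ∧ ¬a2) ∧ ¬a5
    = ¬a5 ∧ a5 ∨ ¬a5 ∧ ¬a5   [distribution]
    = ¬a5   [distribution]
Both reduce to ¬a5, so they are equivalent.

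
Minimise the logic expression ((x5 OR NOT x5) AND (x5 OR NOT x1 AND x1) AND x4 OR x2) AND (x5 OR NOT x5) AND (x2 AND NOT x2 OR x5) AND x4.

x5 AND x4

((x5 OR NOT x5) AND (x5 OR NOT x1 AND x1) AND x4 OR x2) AND (x5 OR NOT x5) AND (x2 AND NOT x2 OR x5) AND x4
= ((x5 OR NOT x5) AND x5 AND x4 OR x2) AND (x5 OR NOT x5) AND (x2 AND NOT x2 OR x5) AND x4   (complement / identity)
= ((x5 OR NOT x5) AND x5 AND x4 OR x2) AND (x5 OR NOT x5) AND x5 AND x4   (complement / identity)
= (x5 OR NOT x5) AND x5 AND x4   (absorption)
= x5 AND x4   (complement / identity)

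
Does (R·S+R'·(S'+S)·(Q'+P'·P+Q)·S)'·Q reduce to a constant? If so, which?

no

(R·S+R'·(S'+S)·(Q'+P'·P+Q)·S)'·Q
= (R·S+R'·(S'+S)·(Q'+Q)·S)'·Q
= (R·S+R'·(Q'+Q)·S)'·Q
= (R·S+R'·S)'·Q
= S'·Q
This depends on Q, S, so it is not a constant.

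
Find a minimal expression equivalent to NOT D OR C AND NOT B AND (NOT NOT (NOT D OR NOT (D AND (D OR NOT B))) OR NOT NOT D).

NOT D OR C AND NOT B

NOT D OR C AND NOT B AND (NOT NOT (NOT D OR NOT (D AND (D OR NOT B))) OR NOT NOT D)
= NOT D OR C AND NOT B AND (NOT NOT (NOT D OR NOT D) OR NOT NOT D)   (absorption)
= NOT D OR C AND NOT B AND (NOT NOT NOT D OR NOT NOT D)   (idempotence)
= NOT D OR C AND NOT B AND (NOT NOT NOT D OR D)   (double negation)
= NOT D OR C AND NOT B AND (NOT D OR D)   (double negation)
= NOT D OR C AND NOT B   (complement / identity)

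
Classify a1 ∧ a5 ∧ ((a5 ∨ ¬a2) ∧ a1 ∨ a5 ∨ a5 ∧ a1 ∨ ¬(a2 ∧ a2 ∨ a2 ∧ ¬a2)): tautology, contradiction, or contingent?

contingent

a1 ∧ a5 ∧ ((a5 ∨ ¬a2) ∧ a1 ∨ a5 ∨ a5 ∧ a1 ∨ ¬(a2 ∧ a2 ∨ a2 ∧ ¬a2))
= a1 ∧ a5 ∧ ((a5 ∨ ¬a2) ∧ a1 ∨ a5 ∨ a5 ∧ a1 ∨ ¬a2)   [distribution]
= a1 ∧ a5 ∧ ((a5 ∨ ¬a2) ∧ a1 ∨ a5 ∨ ¬a2)   [absorption]
= a1 ∧ a5 ∧ (a5 ∨ ¬a2)   [absorption]
= a1 ∧ a5   [absorption]
This depends on a1, a5, so it is not a constant.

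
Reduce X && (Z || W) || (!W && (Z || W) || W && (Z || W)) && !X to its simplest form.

X && (Z || W) || (!W && (Z || W) || W && (Z || W)) && !X
= X && (Z || W) || (Z || W) && !X   — distribution
= Z || W   — distribution

Z || W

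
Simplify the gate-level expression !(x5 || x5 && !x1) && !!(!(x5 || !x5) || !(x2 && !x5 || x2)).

!x5 && !x2

!(x5 || x5 && !x1) && !!(!(x5 || !x5) || !(x2 && !x5 || x2))
= !x5 && !!(!(x5 || !x5) || !(x2 && !x5 || x2))   — absorption
= !x5 && !((x5 || !x5) && (x2 && !x5 || x2))   — De Morgan
= !x5 && !((x5 || !x5) && x2)   — absorption
= !x5 && !x2   — complement / identity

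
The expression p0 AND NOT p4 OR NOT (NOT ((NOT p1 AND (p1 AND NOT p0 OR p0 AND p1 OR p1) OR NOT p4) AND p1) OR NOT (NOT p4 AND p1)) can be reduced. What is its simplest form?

NOT p4 AND (p0 OR p1)

p0 AND NOT p4 OR NOT (NOT ((NOT p1 AND (p1 AND NOT p0 OR p0 AND p1 OR p1) OR NOT p4) AND p1) OR NOT (NOT p4 AND p1))
= p0 AND NOT p4 OR NOT (NOT ((NOT p1 AND (p1 OR p1) OR NOT p4) AND p1) OR NOT (NOT p4 AND p1))
= p0 AND NOT p4 OR NOT (NOT ((NOT p1 AND p1 OR NOT p4) AND p1) OR NOT (NOT p4 AND p1))
= p0 AND NOT p4 OR (NOT p1 AND p1 OR NOT p4) AND p1 AND NOT p4 AND p1
= p0 AND NOT p4 OR NOT p4 AND p1 AND NOT p4 AND p1
= p0 AND NOT p4 OR NOT p4 AND p1
= NOT p4 AND (p0 OR p1)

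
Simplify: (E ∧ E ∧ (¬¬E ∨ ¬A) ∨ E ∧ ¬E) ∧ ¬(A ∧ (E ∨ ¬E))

E ∧ ¬A

(E ∧ E ∧ (¬¬E ∨ ¬A) ∨ E ∧ ¬E) ∧ ¬(A ∧ (E ∨ ¬E))
= (E ∧ E ∧ (E ∨ ¬A) ∨ E ∧ ¬E) ∧ ¬(A ∧ (E ∨ ¬E))   — double negation
= (E ∧ E ∨ E ∧ ¬E) ∧ ¬(A ∧ (E ∨ ¬E))   — absorption
= (E ∧ E ∨ E ∧ ¬E) ∧ ¬A   — complement / identity
= E ∧ ¬A   — distribution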